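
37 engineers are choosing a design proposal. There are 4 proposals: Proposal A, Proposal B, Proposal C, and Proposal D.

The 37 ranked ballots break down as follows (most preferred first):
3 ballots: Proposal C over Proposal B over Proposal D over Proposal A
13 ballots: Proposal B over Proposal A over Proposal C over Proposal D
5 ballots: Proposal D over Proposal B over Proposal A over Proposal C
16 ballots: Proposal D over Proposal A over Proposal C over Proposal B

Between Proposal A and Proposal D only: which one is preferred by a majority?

Proposal A is ranked above Proposal D on 13 ballots; Proposal D above Proposal A on 24.

Proposal D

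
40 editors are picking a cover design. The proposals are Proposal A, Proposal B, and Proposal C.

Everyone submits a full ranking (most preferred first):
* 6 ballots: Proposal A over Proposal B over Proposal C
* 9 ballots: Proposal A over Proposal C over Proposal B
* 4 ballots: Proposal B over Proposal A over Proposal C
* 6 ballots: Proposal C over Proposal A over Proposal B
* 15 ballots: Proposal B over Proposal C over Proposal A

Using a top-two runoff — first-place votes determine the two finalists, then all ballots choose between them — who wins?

Round 1 first-place votes: Proposal A 15, Proposal B 19, Proposal C 6. Proposal B and Proposal A advance.
Runoff: Proposal B is ranked above Proposal A on 19 ballots, Proposal A above Proposal B on 21.

Proposal A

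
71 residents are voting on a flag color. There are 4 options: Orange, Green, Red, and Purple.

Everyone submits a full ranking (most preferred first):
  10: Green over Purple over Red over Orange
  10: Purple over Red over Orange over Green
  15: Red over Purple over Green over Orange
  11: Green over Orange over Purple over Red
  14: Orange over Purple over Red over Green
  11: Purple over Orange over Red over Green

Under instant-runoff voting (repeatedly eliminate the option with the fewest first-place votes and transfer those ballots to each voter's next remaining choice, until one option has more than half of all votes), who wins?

Round 1: Orange 14, Green 21, Red 15, Purple 21. Orange eliminated.
Round 2: Green 21, Red 15, Purple 35. Red eliminated.
Round 3: Green 21, Purple 50. Purple has a majority (≥36).

Purple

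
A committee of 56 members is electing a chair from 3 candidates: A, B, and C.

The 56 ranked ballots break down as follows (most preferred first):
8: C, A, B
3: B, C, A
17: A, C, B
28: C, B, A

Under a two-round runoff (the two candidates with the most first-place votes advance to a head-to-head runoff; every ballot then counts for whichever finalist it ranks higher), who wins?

C

Round 1 first-place votes: A 17, B 3, C 36. C and A advance.
Runoff: C is ranked above A on 39 ballots, A above C on 17.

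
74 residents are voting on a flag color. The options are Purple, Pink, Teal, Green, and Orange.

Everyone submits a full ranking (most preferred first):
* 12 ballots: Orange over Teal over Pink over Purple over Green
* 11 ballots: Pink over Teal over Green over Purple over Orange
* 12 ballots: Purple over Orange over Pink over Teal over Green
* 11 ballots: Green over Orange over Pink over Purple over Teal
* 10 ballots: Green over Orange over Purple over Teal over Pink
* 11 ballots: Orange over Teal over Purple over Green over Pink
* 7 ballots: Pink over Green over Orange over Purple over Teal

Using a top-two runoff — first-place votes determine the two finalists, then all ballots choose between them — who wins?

Green

Round 1 first-place votes: Purple 12, Pink 18, Teal 0, Green 21, Orange 23. Orange and Green advance.
Runoff: Orange is ranked above Green on 35 ballots, Green above Orange on 39.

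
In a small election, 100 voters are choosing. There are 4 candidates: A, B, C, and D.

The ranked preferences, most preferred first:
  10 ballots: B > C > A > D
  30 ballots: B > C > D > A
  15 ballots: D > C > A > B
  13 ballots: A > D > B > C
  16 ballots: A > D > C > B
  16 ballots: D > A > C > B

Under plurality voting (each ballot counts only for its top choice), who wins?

First-place votes: A 29, B 40, C 0, D 31.

B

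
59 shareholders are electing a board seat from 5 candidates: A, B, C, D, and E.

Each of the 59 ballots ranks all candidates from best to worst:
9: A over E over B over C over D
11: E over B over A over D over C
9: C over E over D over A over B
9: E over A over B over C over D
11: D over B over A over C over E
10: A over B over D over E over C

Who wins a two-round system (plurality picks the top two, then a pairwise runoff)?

Round 1 first-place votes: A 19, B 0, C 9, D 11, E 20. E and A advance.
Runoff: E is ranked above A on 29 ballots, A above E on 30.

A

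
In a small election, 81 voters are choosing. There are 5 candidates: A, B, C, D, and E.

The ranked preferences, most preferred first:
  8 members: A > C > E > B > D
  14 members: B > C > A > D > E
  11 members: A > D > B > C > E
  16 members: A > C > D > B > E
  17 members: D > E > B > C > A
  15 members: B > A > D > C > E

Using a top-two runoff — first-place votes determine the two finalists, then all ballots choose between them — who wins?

Round 1 first-place votes: A 35, B 29, C 0, D 17, E 0. A and B advance.
Runoff: A is ranked above B on 35 ballots, B above A on 46.

B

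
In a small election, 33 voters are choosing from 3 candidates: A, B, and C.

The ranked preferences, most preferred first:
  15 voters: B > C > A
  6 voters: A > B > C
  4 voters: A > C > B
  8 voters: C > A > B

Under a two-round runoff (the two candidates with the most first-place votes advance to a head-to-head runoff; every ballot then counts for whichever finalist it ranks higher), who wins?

A

Round 1 first-place votes: A 10, B 15, C 8. B and A advance.
Runoff: B is ranked above A on 15 ballots, A above B on 18.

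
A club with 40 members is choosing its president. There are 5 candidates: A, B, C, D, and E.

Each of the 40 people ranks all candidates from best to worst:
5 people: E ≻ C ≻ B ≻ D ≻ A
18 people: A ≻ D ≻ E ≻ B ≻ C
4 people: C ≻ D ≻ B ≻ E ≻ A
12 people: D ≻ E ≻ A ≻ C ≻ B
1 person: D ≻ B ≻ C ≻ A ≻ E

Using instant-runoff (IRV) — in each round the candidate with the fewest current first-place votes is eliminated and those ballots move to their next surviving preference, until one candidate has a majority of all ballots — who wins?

D

Round 1: A 18, B 0, C 4, D 13, E 5. B eliminated.
Round 2: A 18, C 4, D 13, E 5. C eliminated.
Round 3: A 18, D 17, E 5. E eliminated.
Round 4: A 18, D 22. D has a majority (≥21).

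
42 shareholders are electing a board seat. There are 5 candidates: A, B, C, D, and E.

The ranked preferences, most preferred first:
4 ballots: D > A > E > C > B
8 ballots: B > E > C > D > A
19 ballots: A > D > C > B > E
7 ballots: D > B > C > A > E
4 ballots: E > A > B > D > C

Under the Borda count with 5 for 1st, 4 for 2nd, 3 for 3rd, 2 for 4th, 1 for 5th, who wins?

A: 4×4 + 8×1 + 19×5 + 7×2 + 4×4 = 149
B: 4×1 + 8×5 + 19×2 + 7×4 + 4×3 = 122
C: 4×2 + 8×3 + 19×3 + 7×3 + 4×1 = 114
D: 4×5 + 8×2 + 19×4 + 7×5 + 4×2 = 155
E: 4×3 + 8×4 + 19×1 + 7×1 + 4×5 = 90

D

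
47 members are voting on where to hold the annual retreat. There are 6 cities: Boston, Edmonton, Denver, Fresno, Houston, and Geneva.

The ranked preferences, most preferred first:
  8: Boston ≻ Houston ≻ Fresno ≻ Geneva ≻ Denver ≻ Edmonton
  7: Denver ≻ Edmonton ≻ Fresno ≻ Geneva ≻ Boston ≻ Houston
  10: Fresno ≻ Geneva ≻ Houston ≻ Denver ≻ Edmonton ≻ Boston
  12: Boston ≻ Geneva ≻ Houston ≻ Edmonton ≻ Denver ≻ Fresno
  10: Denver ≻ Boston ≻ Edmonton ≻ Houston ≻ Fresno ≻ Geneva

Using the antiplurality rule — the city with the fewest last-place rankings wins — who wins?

Last-place votes: Boston 10, Edmonton 8, Denver 0, Fresno 12, Houston 7, Geneva 10.

Denver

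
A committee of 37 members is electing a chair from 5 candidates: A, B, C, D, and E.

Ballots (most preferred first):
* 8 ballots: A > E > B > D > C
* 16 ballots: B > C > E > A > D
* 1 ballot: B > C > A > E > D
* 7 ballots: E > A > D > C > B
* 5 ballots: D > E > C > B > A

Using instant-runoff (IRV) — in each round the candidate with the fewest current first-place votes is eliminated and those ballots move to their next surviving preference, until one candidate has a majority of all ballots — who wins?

Round 1: A 8, B 17, C 0, D 5, E 7. C eliminated.
Round 2: A 8, B 17, D 5, E 7. D eliminated.
Round 3: A 8, B 17, E 12. A eliminated.
Round 4: B 17, E 20. E has a majority (≥19).

E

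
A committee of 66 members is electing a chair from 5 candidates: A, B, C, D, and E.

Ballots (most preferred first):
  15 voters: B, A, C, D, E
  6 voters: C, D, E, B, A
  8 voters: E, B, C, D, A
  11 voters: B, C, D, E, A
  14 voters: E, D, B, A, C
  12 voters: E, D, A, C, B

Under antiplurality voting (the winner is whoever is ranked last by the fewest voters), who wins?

Last-place votes: A 25, B 12, C 14, D 0, E 15.

D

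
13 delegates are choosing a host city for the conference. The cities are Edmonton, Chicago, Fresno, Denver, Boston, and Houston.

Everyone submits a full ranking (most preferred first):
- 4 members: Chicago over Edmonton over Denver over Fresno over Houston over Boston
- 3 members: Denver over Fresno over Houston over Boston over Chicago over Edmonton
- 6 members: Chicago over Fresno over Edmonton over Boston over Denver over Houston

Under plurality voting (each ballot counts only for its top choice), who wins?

Chicago

First-place votes: Edmonton 0, Chicago 10, Fresno 0, Denver 3, Boston 0, Houston 0.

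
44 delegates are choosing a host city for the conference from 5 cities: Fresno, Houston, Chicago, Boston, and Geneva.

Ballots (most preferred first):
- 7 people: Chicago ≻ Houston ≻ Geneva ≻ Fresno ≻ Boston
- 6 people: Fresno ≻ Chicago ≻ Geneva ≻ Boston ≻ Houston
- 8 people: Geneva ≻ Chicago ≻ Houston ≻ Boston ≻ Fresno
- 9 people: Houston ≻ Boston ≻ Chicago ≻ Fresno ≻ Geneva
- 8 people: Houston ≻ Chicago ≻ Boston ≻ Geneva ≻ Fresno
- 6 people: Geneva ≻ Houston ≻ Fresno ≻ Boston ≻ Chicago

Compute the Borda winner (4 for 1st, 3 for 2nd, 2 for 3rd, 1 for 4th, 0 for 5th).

Houston

Fresno: 7×1 + 6×4 + 8×0 + 9×1 + 8×0 + 6×2 = 52
Houston: 7×3 + 6×0 + 8×2 + 9×4 + 8×4 + 6×3 = 123
Chicago: 7×4 + 6×3 + 8×3 + 9×2 + 8×3 + 6×0 = 112
Boston: 7×0 + 6×1 + 8×1 + 9×3 + 8×2 + 6×1 = 63
Geneva: 7×2 + 6×2 + 8×4 + 9×0 + 8×1 + 6×4 = 90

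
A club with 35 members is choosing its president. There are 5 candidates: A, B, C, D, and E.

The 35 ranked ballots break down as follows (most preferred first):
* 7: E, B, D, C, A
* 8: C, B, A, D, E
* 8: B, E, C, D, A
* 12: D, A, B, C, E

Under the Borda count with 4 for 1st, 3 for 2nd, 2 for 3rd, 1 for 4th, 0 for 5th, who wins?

A: 7×0 + 8×2 + 8×0 + 12×3 = 52
B: 7×3 + 8×3 + 8×4 + 12×2 = 101
C: 7×1 + 8×4 + 8×2 + 12×1 = 67
D: 7×2 + 8×1 + 8×1 + 12×4 = 78
E: 7×4 + 8×0 + 8×3 + 12×0 = 52

B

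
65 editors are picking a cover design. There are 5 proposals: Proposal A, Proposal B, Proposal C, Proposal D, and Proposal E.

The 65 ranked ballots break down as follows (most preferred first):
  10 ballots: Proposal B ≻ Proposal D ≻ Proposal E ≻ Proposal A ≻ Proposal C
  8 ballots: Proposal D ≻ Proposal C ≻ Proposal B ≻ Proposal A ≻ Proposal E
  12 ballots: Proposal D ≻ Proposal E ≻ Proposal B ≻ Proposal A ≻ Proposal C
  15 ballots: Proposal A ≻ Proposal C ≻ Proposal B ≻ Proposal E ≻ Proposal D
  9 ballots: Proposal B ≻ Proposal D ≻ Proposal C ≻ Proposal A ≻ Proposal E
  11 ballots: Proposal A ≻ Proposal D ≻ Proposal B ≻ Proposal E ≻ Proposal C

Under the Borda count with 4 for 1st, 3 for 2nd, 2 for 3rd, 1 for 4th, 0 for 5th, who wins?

Proposal D

Proposal A: 10×1 + 8×1 + 12×1 + 15×4 + 9×1 + 11×4 = 143
Proposal B: 10×4 + 8×2 + 12×2 + 15×2 + 9×4 + 11×2 = 168
Proposal C: 10×0 + 8×3 + 12×0 + 15×3 + 9×2 + 11×0 = 87
Proposal D: 10×3 + 8×4 + 12×4 + 15×0 + 9×3 + 11×3 = 170
Proposal E: 10×2 + 8×0 + 12×3 + 15×1 + 9×0 + 11×1 = 82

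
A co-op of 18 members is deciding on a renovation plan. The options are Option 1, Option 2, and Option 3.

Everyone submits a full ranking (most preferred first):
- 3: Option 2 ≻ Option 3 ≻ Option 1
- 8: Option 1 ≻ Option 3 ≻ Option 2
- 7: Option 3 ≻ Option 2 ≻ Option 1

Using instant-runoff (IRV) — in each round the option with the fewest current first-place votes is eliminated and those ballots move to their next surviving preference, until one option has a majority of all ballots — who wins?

Option 3

Round 1: Option 1 8, Option 2 3, Option 3 7. Option 2 eliminated.
Round 2: Option 1 8, Option 3 10. Option 3 has a majority (≥10).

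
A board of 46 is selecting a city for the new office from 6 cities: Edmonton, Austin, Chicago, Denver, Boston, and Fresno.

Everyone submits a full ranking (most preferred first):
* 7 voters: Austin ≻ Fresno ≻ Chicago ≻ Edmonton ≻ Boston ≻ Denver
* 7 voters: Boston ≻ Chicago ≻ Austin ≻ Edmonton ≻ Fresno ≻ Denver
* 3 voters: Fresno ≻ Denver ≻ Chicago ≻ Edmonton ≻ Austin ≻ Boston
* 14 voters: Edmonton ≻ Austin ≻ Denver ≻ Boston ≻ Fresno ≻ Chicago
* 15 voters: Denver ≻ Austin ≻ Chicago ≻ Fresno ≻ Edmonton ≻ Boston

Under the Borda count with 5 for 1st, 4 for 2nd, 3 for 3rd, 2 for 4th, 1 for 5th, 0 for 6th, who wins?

Austin

Edmonton: 7×2 + 7×2 + 3×2 + 14×5 + 15×1 = 119
Austin: 7×5 + 7×3 + 3×1 + 14×4 + 15×4 = 175
Chicago: 7×3 + 7×4 + 3×3 + 14×0 + 15×3 = 103
Denver: 7×0 + 7×0 + 3×4 + 14×3 + 15×5 = 129
Boston: 7×1 + 7×5 + 3×0 + 14×2 + 15×0 = 70
Fresno: 7×4 + 7×1 + 3×5 + 14×1 + 15×2 = 94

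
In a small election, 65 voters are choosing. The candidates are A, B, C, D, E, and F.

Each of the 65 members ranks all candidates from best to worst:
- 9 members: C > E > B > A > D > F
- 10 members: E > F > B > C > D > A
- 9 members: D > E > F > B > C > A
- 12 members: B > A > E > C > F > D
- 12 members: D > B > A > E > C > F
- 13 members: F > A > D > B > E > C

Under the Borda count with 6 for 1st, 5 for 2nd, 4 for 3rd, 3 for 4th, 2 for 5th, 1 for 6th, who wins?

A: 9×3 + 10×1 + 9×1 + 12×5 + 12×4 + 13×5 = 219
B: 9×4 + 10×4 + 9×3 + 12×6 + 12×5 + 13×3 = 274
C: 9×6 + 10×3 + 9×2 + 12×3 + 12×2 + 13×1 = 175
D: 9×2 + 10×2 + 9×6 + 12×1 + 12×6 + 13×4 = 228
E: 9×5 + 10×6 + 9×5 + 12×4 + 12×3 + 13×2 = 260
F: 9×1 + 10×5 + 9×4 + 12×2 + 12×1 + 13×6 = 209

B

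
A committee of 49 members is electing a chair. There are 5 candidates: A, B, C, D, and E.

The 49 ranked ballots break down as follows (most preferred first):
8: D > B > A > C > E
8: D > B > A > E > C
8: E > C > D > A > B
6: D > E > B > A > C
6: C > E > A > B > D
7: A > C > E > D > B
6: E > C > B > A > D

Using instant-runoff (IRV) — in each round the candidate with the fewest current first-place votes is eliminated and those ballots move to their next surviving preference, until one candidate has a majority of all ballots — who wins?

Round 1: A 7, B 0, C 6, D 22, E 14. B eliminated.
Round 2: A 7, C 6, D 22, E 14. C eliminated.
Round 3: A 7, D 22, E 20. A eliminated.
Round 4: D 22, E 27. E has a majority (≥25).

E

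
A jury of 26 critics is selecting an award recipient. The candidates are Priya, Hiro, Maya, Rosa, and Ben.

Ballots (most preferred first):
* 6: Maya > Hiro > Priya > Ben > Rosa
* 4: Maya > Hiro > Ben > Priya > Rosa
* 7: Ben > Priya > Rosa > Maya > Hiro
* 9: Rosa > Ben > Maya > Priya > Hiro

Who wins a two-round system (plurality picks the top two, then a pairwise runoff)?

Round 1 first-place votes: Priya 0, Hiro 0, Maya 10, Rosa 9, Ben 7. Maya and Rosa advance.
Runoff: Maya is ranked above Rosa on 10 ballots, Rosa above Maya on 16.

Rosa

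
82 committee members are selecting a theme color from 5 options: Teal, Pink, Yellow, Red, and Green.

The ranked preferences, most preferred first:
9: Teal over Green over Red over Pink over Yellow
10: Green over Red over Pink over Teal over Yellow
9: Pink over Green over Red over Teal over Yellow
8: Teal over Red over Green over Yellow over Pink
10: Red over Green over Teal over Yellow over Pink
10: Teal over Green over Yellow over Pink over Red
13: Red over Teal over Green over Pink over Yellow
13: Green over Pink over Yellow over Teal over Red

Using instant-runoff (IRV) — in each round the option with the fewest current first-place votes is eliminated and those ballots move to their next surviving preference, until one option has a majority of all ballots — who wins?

Green

Round 1: Teal 27, Pink 9, Yellow 0, Red 23, Green 23. Yellow eliminated.
Round 2: Teal 27, Pink 9, Red 23, Green 23. Pink eliminated.
Round 3: Teal 27, Red 23, Green 32. Red eliminated.
Round 4: Teal 40, Green 42. Green has a majority (≥42).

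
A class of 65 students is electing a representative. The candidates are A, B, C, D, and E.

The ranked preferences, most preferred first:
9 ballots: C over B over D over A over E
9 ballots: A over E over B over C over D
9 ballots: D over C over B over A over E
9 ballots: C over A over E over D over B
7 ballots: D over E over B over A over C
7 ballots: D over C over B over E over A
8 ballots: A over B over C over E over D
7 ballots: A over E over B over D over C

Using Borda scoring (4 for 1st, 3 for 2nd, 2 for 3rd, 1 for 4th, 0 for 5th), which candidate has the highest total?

A: 9×1 + 9×4 + 9×1 + 9×3 + 7×1 + 7×0 + 8×4 + 7×4 = 148
B: 9×3 + 9×2 + 9×2 + 9×0 + 7×2 + 7×2 + 8×3 + 7×2 = 129
C: 9×4 + 9×1 + 9×3 + 9×4 + 7×0 + 7×3 + 8×2 + 7×0 = 145
D: 9×2 + 9×0 + 9×4 + 9×1 + 7×4 + 7×4 + 8×0 + 7×1 = 126
E: 9×0 + 9×3 + 9×0 + 9×2 + 7×3 + 7×1 + 8×1 + 7×3 = 102

A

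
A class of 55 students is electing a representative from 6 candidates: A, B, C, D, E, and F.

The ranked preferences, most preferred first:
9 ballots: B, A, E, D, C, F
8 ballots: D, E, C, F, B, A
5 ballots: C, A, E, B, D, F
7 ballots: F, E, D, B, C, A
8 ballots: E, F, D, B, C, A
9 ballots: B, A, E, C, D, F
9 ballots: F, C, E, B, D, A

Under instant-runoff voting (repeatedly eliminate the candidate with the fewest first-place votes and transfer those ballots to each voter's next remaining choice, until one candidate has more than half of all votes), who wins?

Round 1: A 0, B 18, C 5, D 8, E 8, F 16. A eliminated.
Round 2: B 18, C 5, D 8, E 8, F 16. C eliminated.
Round 3: B 18, D 8, E 13, F 16. D eliminated.
Round 4: B 18, E 21, F 16. F eliminated.
Round 5: B 18, E 37. E has a majority (≥28).

E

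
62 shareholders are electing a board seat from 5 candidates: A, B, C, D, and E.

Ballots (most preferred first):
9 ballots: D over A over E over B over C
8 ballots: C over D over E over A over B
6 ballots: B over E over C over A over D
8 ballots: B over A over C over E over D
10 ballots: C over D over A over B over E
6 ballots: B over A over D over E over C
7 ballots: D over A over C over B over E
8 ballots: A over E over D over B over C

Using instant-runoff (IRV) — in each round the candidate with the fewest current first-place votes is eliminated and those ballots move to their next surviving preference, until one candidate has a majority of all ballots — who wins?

D

Round 1: A 8, B 20, C 18, D 16, E 0. E eliminated.
Round 2: A 8, B 20, C 18, D 16. A eliminated.
Round 3: B 20, C 18, D 24. C eliminated.
Round 4: B 20, D 42. D has a majority (≥32).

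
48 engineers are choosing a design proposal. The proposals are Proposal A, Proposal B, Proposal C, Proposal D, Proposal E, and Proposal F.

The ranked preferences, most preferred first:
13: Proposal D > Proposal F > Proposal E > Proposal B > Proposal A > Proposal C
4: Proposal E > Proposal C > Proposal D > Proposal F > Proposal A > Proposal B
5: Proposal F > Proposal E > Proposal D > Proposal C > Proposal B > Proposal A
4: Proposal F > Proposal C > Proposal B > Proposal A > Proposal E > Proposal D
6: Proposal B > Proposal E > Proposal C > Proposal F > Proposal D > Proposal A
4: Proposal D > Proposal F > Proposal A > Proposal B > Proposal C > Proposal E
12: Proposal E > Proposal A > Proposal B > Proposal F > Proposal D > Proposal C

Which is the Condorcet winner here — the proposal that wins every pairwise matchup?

Proposal F vs Proposal A: 36–12
Proposal F vs Proposal B: 30–18
Proposal F vs Proposal C: 38–10
Proposal F vs Proposal D: 27–21
Proposal F vs Proposal E: 26–22
Proposal F beats every other proposal.

Proposal F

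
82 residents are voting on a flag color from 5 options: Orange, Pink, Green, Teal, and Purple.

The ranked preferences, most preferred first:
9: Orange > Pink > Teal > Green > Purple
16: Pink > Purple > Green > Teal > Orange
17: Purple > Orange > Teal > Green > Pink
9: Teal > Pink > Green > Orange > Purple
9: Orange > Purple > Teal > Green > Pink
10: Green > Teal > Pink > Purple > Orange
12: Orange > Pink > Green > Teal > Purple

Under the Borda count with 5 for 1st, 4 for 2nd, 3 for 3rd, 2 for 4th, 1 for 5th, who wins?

Orange: 9×5 + 16×1 + 17×4 + 9×2 + 9×5 + 10×1 + 12×5 = 262
Pink: 9×4 + 16×5 + 17×1 + 9×4 + 9×1 + 10×3 + 12×4 = 256
Green: 9×2 + 16×3 + 17×2 + 9×3 + 9×2 + 10×5 + 12×3 = 231
Teal: 9×3 + 16×2 + 17×3 + 9×5 + 9×3 + 10×4 + 12×2 = 246
Purple: 9×1 + 16×4 + 17×5 + 9×1 + 9×4 + 10×2 + 12×1 = 235

Orange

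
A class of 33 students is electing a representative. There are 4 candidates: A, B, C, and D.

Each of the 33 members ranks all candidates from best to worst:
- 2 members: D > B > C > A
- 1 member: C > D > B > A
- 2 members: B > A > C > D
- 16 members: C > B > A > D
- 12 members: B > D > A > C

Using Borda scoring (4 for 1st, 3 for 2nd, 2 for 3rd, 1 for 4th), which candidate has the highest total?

A: 2×1 + 1×1 + 2×3 + 16×2 + 12×2 = 65
B: 2×3 + 1×2 + 2×4 + 16×3 + 12×4 = 112
C: 2×2 + 1×4 + 2×2 + 16×4 + 12×1 = 88
D: 2×4 + 1×3 + 2×1 + 16×1 + 12×3 = 65

B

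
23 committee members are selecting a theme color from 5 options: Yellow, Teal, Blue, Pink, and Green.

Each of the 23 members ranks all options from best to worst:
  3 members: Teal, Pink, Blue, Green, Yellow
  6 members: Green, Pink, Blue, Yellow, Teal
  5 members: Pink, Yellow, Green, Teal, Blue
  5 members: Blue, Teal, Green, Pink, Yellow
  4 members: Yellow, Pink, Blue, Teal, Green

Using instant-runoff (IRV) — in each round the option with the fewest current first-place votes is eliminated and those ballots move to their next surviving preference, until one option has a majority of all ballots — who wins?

Round 1: Yellow 4, Teal 3, Blue 5, Pink 5, Green 6. Teal eliminated.
Round 2: Yellow 4, Blue 5, Pink 8, Green 6. Yellow eliminated.
Round 3: Blue 5, Pink 12, Green 6. Pink has a majority (≥12).

Pink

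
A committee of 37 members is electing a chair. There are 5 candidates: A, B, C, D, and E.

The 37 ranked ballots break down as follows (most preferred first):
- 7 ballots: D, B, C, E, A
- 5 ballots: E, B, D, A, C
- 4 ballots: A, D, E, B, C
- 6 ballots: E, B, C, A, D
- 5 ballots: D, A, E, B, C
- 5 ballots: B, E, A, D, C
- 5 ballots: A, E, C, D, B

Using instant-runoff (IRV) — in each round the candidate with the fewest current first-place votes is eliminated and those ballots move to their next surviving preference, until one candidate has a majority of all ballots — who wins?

Round 1: A 9, B 5, C 0, D 12, E 11. C eliminated.
Round 2: A 9, B 5, D 12, E 11. B eliminated.
Round 3: A 9, D 12, E 16. A eliminated.
Round 4: D 16, E 21. E has a majority (≥19).

E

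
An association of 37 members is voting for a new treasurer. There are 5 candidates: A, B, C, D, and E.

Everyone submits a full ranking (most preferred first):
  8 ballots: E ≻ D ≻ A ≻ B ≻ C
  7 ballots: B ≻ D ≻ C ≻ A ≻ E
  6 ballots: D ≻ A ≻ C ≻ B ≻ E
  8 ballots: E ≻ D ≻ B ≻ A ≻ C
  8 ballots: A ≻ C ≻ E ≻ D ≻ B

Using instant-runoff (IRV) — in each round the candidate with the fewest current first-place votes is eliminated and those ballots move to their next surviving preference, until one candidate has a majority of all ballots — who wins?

A

Round 1: A 8, B 7, C 0, D 6, E 16. C eliminated.
Round 2: A 8, B 7, D 6, E 16. D eliminated.
Round 3: A 14, B 7, E 16. B eliminated.
Round 4: A 21, E 16. A has a majority (≥19).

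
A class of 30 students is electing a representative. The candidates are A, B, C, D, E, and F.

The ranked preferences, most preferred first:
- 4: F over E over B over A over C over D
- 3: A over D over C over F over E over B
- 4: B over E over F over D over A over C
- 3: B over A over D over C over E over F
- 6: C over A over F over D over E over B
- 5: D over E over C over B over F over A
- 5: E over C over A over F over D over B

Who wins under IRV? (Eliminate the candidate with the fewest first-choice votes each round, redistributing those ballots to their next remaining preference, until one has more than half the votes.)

D

Round 1: A 3, B 7, C 6, D 5, E 5, F 4. A eliminated.
Round 2: B 7, C 6, D 8, E 5, F 4. F eliminated.
Round 3: B 7, C 6, D 8, E 9. C eliminated.
Round 4: B 7, D 14, E 9. B eliminated.
Round 5: D 17, E 13. D has a majority (≥16).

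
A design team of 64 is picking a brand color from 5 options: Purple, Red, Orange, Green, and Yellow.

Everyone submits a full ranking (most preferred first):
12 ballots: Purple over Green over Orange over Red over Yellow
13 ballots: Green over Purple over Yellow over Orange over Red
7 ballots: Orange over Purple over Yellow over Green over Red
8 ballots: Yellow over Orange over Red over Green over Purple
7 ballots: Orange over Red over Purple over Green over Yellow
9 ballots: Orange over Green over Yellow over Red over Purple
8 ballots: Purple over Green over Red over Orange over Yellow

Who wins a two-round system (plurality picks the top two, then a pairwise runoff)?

Purple

Round 1 first-place votes: Purple 20, Red 0, Orange 23, Green 13, Yellow 8. Orange and Purple advance.
Runoff: Orange is ranked above Purple on 31 ballots, Purple above Orange on 33.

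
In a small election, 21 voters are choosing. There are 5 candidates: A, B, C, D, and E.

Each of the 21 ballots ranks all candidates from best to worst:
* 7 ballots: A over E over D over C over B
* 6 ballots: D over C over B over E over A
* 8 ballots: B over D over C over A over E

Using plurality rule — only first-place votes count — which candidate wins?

B

First-place votes: A 7, B 8, C 0, D 6, E 0.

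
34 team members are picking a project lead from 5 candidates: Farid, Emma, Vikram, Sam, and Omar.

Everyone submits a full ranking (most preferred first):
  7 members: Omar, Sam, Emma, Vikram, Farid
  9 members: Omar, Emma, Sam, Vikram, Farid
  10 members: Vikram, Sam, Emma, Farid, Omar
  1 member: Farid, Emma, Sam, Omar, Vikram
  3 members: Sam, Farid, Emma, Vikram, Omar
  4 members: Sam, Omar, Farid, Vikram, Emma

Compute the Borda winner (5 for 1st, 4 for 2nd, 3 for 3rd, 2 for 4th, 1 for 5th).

Farid: 7×1 + 9×1 + 10×2 + 1×5 + 3×4 + 4×3 = 65
Emma: 7×3 + 9×4 + 10×3 + 1×4 + 3×3 + 4×1 = 104
Vikram: 7×2 + 9×2 + 10×5 + 1×1 + 3×2 + 4×2 = 97
Sam: 7×4 + 9×3 + 10×4 + 1×3 + 3×5 + 4×5 = 133
Omar: 7×5 + 9×5 + 10×1 + 1×2 + 3×1 + 4×4 = 111

Sam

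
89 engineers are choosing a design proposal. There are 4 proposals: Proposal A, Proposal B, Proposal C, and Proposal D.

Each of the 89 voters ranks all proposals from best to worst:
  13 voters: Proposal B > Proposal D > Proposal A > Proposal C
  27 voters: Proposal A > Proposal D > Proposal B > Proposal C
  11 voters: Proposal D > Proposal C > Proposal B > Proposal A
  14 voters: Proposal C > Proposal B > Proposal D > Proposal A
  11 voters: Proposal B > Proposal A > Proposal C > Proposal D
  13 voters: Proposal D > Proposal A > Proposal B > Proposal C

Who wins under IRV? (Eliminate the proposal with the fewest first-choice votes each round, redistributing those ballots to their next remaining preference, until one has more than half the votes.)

Round 1: Proposal A 27, Proposal B 24, Proposal C 14, Proposal D 24. Proposal C eliminated.
Round 2: Proposal A 27, Proposal B 38, Proposal D 24. Proposal D eliminated.
Round 3: Proposal A 40, Proposal B 49. Proposal B has a majority (≥45).

Proposal B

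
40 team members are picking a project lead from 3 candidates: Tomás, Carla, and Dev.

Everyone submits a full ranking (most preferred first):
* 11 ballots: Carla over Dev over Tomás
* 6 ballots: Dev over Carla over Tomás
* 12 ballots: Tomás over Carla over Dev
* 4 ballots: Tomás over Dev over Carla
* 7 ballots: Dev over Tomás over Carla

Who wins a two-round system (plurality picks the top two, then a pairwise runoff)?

Dev

Round 1 first-place votes: Tomás 16, Carla 11, Dev 13. Tomás and Dev advance.
Runoff: Tomás is ranked above Dev on 16 ballots, Dev above Tomás on 24.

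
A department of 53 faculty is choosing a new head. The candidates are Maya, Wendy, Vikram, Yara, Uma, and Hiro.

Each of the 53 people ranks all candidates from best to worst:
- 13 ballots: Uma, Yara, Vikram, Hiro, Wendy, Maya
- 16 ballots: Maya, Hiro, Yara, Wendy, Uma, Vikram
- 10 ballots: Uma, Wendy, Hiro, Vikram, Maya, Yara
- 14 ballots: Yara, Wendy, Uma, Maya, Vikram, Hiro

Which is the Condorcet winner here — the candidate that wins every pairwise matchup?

Yara vs Maya: 27–26
Yara vs Wendy: 43–10
Yara vs Vikram: 43–10
Yara vs Uma: 30–23
Yara vs Hiro: 27–26
Yara beats every other candidate.

Yara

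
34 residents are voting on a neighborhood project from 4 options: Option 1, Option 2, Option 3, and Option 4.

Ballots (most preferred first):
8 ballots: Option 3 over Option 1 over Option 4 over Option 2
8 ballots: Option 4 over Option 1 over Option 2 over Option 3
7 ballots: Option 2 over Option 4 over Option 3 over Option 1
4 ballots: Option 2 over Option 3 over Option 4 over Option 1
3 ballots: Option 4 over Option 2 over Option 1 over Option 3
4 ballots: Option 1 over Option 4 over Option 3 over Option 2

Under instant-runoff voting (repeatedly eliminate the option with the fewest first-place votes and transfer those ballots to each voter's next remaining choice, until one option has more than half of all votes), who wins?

Round 1: Option 1 4, Option 2 11, Option 3 8, Option 4 11. Option 1 eliminated.
Round 2: Option 2 11, Option 3 8, Option 4 15. Option 3 eliminated.
Round 3: Option 2 11, Option 4 23. Option 4 has a majority (≥18).

Option 4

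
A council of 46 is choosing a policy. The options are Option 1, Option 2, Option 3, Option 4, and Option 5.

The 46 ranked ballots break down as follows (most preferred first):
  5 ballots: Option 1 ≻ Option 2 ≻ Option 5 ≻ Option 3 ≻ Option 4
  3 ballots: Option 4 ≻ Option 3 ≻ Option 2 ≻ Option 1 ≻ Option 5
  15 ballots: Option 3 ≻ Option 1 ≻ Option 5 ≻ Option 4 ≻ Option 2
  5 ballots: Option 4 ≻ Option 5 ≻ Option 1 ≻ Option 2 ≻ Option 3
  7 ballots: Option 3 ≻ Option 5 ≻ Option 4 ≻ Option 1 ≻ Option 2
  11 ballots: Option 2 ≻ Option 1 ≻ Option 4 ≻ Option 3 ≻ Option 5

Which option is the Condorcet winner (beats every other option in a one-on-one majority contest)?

Option 3

Option 3 vs Option 1: 25–21
Option 3 vs Option 2: 25–21
Option 3 vs Option 4: 27–19
Option 3 vs Option 5: 36–10
Option 3 beats every other option.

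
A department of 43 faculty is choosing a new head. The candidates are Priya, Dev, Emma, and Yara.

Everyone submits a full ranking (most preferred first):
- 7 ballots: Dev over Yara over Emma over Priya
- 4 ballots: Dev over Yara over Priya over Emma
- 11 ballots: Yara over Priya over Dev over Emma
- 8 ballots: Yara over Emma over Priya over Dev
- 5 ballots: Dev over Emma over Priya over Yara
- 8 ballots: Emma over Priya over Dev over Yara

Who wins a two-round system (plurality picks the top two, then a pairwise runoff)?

Dev

Round 1 first-place votes: Priya 0, Dev 16, Emma 8, Yara 19. Yara and Dev advance.
Runoff: Yara is ranked above Dev on 19 ballots, Dev above Yara on 24.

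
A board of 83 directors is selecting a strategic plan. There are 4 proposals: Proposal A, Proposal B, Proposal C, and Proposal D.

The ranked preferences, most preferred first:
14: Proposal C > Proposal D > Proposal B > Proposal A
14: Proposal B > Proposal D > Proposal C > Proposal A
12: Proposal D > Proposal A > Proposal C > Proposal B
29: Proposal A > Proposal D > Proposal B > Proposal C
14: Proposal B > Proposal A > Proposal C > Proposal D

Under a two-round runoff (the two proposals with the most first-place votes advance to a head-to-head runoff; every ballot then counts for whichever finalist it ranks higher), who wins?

Round 1 first-place votes: Proposal A 29, Proposal B 28, Proposal C 14, Proposal D 12. Proposal A and Proposal B advance.
Runoff: Proposal A is ranked above Proposal B on 41 ballots, Proposal B above Proposal A on 42.

Proposal B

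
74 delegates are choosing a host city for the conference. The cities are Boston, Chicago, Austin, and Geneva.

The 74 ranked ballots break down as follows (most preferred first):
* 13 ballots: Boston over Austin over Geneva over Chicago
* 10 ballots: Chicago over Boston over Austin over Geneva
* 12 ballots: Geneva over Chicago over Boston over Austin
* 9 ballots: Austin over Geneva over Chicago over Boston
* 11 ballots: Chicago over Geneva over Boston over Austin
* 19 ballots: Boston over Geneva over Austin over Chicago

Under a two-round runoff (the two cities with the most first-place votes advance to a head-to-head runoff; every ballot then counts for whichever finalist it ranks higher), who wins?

Round 1 first-place votes: Boston 32, Chicago 21, Austin 9, Geneva 12. Boston and Chicago advance.
Runoff: Boston is ranked above Chicago on 32 ballots, Chicago above Boston on 42.

Chicago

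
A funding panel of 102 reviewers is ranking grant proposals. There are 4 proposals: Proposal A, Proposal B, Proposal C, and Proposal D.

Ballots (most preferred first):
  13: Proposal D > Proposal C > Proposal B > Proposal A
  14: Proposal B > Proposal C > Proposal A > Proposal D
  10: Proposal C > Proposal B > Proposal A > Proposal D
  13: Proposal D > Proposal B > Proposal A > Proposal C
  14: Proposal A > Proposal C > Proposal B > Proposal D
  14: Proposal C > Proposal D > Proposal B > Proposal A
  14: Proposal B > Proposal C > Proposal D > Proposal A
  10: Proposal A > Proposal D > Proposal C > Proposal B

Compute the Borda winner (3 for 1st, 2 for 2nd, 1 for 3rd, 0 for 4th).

Proposal C

Proposal A: 13×0 + 14×1 + 10×1 + 13×1 + 14×3 + 14×0 + 14×0 + 10×3 = 109
Proposal B: 13×1 + 14×3 + 10×2 + 13×2 + 14×1 + 14×1 + 14×3 + 10×0 = 171
Proposal C: 13×2 + 14×2 + 10×3 + 13×0 + 14×2 + 14×3 + 14×2 + 10×1 = 192
Proposal D: 13×3 + 14×0 + 10×0 + 13×3 + 14×0 + 14×2 + 14×1 + 10×2 = 140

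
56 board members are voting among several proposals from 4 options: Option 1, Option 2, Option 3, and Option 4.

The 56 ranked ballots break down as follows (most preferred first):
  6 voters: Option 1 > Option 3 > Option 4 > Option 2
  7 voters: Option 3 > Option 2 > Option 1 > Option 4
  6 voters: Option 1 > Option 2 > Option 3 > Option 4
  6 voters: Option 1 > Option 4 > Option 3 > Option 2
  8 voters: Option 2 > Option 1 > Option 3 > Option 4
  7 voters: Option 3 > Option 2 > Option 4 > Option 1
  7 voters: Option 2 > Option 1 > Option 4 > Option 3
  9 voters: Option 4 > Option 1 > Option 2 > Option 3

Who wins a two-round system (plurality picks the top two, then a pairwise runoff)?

Option 2

Round 1 first-place votes: Option 1 18, Option 2 15, Option 3 14, Option 4 9. Option 1 and Option 2 advance.
Runoff: Option 1 is ranked above Option 2 on 27 ballots, Option 2 above Option 1 on 29.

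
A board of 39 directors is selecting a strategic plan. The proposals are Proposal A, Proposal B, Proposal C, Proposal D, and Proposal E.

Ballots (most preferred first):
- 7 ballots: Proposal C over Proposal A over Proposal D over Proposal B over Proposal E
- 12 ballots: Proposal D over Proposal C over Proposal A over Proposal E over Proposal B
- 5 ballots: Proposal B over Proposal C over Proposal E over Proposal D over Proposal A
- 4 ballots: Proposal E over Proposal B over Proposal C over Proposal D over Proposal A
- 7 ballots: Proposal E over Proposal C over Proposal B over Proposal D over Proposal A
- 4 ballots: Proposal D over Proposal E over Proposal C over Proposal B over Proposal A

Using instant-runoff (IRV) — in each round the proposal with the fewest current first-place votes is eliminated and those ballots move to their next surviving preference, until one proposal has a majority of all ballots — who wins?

Round 1: Proposal A 0, Proposal B 5, Proposal C 7, Proposal D 16, Proposal E 11. Proposal A eliminated.
Round 2: Proposal B 5, Proposal C 7, Proposal D 16, Proposal E 11. Proposal B eliminated.
Round 3: Proposal C 12, Proposal D 16, Proposal E 11. Proposal E eliminated.
Round 4: Proposal C 23, Proposal D 16. Proposal C has a majority (≥20).

Proposal C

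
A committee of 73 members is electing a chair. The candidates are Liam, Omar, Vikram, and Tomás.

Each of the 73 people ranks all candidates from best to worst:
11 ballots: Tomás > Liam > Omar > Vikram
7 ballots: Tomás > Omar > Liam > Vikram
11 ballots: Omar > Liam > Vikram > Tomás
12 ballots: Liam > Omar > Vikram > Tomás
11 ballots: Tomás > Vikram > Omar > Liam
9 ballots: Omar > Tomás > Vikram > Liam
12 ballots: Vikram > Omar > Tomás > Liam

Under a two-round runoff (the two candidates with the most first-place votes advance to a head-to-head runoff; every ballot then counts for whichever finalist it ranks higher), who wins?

Round 1 first-place votes: Liam 12, Omar 20, Vikram 12, Tomás 29. Tomás and Omar advance.
Runoff: Tomás is ranked above Omar on 29 ballots, Omar above Tomás on 44.

Omar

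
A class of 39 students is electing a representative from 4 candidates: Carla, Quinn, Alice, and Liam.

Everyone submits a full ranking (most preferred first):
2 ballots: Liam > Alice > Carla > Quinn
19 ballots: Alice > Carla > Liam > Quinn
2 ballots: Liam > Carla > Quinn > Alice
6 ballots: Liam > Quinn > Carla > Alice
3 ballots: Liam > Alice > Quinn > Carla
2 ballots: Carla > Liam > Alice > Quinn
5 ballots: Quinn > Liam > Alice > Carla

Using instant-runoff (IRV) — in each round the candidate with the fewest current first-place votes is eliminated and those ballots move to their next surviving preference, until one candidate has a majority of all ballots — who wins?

Liam

Round 1: Carla 2, Quinn 5, Alice 19, Liam 13. Carla eliminated.
Round 2: Quinn 5, Alice 19, Liam 15. Quinn eliminated.
Round 3: Alice 19, Liam 20. Liam has a majority (≥20).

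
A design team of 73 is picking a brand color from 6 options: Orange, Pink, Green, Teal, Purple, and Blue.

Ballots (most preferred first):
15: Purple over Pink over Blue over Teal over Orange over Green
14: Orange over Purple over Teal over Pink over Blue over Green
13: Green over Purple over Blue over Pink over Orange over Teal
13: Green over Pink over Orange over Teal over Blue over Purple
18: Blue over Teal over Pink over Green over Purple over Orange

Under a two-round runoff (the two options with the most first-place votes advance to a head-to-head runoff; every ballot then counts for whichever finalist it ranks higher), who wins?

Round 1 first-place votes: Orange 14, Pink 0, Green 26, Teal 0, Purple 15, Blue 18. Green and Blue advance.
Runoff: Green is ranked above Blue on 26 ballots, Blue above Green on 47.

Blue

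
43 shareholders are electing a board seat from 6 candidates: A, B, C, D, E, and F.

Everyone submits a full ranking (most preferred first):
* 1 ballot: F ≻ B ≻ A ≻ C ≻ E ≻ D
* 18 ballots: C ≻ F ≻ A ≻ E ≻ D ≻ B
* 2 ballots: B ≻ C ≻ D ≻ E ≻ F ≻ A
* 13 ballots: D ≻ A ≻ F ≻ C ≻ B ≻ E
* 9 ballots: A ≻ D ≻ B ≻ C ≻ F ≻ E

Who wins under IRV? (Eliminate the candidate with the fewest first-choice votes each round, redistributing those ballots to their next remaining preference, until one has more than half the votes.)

Round 1: A 9, B 2, C 18, D 13, E 0, F 1. E eliminated.
Round 2: A 9, B 2, C 18, D 13, F 1. F eliminated.
Round 3: A 9, B 3, C 18, D 13. B eliminated.
Round 4: A 10, C 20, D 13. A eliminated.
Round 5: C 21, D 22. D has a majority (≥22).

D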